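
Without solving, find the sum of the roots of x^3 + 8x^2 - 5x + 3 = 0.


By Vieta's formulas for x^3 + bx^2 + cx + d = 0:
  r1 + r2 + r3 = -b/a = -8
  r1*r2 + r1*r3 + r2*r3 = c/a = -5
  r1*r2*r3 = -d/a = -3


Sum = -8


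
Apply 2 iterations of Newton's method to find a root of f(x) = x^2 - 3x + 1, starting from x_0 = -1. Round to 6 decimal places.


Newton's method: x_(n+1) = x_n - f(x_n)/f'(x_n)
f(x) = x^2 - 3x + 1
f'(x) = 2x - 3

Iteration 1:
  f(-1.000000) = 5.000000
  f'(-1.000000) = -5.000000
  x_1 = -1.000000 - (5.000000)/(-5.000000) = 0.000000

Iteration 2:
  f(0.000000) = 1.000000
  f'(0.000000) = -3.000000
  x_2 = 0.000000 - (1.000000)/(-3.000000) = 0.333333

x_2 = 0.333333


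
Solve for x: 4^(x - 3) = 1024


Express both sides with the same base.
1024 = 4^5
Since the bases match, equate exponents: x - 3 = 5
So x = 5 - (-3) = 8

x = 8


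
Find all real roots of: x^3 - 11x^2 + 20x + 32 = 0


Let p(x) = x^3 - 11x^2 + 20x + 32. By the rational root theorem (leading coefficient 1), any rational root is an integer divisor of 32: try ±1, ±2, ... in turn.
Test x = 1: value = 42 ≠ 0.
Test x = -1: value = 0 ✓, so (x + 1) is a factor.
Synthetic division by (x + 1): bring down 1; 1(-1) - 11 = -12; (-12)(-1) + 20 = 32; 32(-1) + 32 = 0 → quotient x^2 - 12x + 32, remainder 0.
Solve the quadratic x^2 - 12x + 32 = 0: discriminant = (-12)^2 - 4(1)(32) = 144 - 128 = 16.
sqrt(16) = 4, so x = (12 ± 4)/2: x = 8 or x = 4.

x = -1, x = 4, x = 8


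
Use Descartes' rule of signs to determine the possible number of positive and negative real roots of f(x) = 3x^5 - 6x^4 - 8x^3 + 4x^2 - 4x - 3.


Descartes' rule of signs:

For positive roots, count sign changes in f(x) = 3x^5 - 6x^4 - 8x^3 + 4x^2 - 4x - 3:
Signs of coefficients: +, -, -, +, -, -
Number of sign changes: 3
Possible positive real roots: 3, 1

For negative roots, examine f(-x) = -3x^5 - 6x^4 + 8x^3 + 4x^2 + 4x - 3:
Signs of coefficients: -, -, +, +, +, -
Number of sign changes: 2
Possible negative real roots: 2, 0

Positive roots: 3 or 1; Negative roots: 2 or 0


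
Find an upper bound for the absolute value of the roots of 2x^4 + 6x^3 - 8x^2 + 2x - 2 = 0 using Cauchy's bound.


Cauchy's bound: all roots r satisfy |r| <= 1 + max(|a_i/a_n|) for i = 0,...,n-1
where a_n is the leading coefficient.

Coefficients: [2, 6, -8, 2, -2]
Leading coefficient a_n = 2
Ratios |a_i/a_n|: 3, 4, 1, 1
Maximum ratio: 4
Cauchy's bound: |r| <= 1 + 4 = 5

Upper bound = 5


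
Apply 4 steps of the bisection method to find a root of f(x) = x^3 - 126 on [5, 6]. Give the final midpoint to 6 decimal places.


f(x) = x^3 - 126
f(5) = -1 < 0
f(6) = 90 > 0

Step 1: midpoint = (5.000000 + 6.000000)/2 = 5.500000
  f(5.500000) = 40.375000
  f(mid) > 0, so root is in [5.000000, 5.500000]

Step 2: midpoint = (5.000000 + 5.500000)/2 = 5.250000
  f(5.250000) = 18.703125
  f(mid) > 0, so root is in [5.000000, 5.250000]

Step 3: midpoint = (5.000000 + 5.250000)/2 = 5.125000
  f(5.125000) = 8.611328
  f(mid) > 0, so root is in [5.000000, 5.125000]

Step 4: midpoint = (5.000000 + 5.125000)/2 = 5.062500
  f(5.062500) = 3.746338
  f(mid) > 0, so root is in [5.000000, 5.062500]

midpoint = 5.062500


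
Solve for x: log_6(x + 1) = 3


Convert to exponential form: x + 1 = 6^3 = 216
x = 216 - 1 = 215
Check: log_6(215 + 1) = log_6(216) = log_6(216) = 3 ✓

x = 215


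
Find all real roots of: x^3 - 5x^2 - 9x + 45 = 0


Let p(x) = x^3 - 5x^2 - 9x + 45. By the rational root theorem (leading coefficient 1), any rational root is an integer divisor of 45: try ±1, ±2, ... in turn.
Test x = 1: value = 32 ≠ 0.
Test x = -1: value = 48 ≠ 0.
Test x = 3: value = 0 ✓, so (x - 3) is a factor.
Synthetic division by (x - 3): bring down 1; 1(3) - 5 = -2; (-2)(3) - 9 = -15; (-15)(3) + 45 = 0 → quotient x^2 - 2x - 15, remainder 0.
Solve the quadratic x^2 - 2x - 15 = 0: discriminant = (-2)^2 - 4(1)(-15) = 4 + 60 = 64.
sqrt(64) = 8, so x = (2 ± 8)/2: x = 5 or x = -3.

x = -3, x = 3, x = 5


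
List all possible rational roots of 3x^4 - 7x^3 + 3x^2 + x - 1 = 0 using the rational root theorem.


Rational root theorem: possible roots are ±p/q where:
  p divides the constant term (-1): p ∈ {1}
  q divides the leading coefficient (3): q ∈ {1, 3}

All possible rational roots: -1, -1/3, 1/3, 1

-1, -1/3, 1/3, 1


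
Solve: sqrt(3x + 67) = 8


Square both sides: 3x + 67 = 8^2 = 64
3x = 64 - 67 = -3
x = -1
Check: sqrt(3*(-1) + 67) = sqrt(64) = 8 ✓

x = -1


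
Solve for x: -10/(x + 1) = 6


Multiply both sides by (x + 1): -10 = 6(x + 1)
Distribute: -10 = 6x + 6
6x = -10 - 6 = -16
x = -8/3

x = -8/3


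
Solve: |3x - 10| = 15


An absolute value equation |expr| = 15 gives two cases:
Case 1: 3x - 10 = 15
  3x = 25, so x = 25/3
Case 2: 3x - 10 = -15
  3x = -5, so x = -5/3

x = -5/3, x = 25/3


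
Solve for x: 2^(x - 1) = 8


Express both sides with the same base.
8 = 2^3
Since the bases match, equate exponents: x - 1 = 3
So x = 3 - (-1) = 4

x = 4


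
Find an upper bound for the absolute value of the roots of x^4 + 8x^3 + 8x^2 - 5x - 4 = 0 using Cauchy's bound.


Cauchy's bound: all roots r satisfy |r| <= 1 + max(|a_i/a_n|) for i = 0,...,n-1
where a_n is the leading coefficient.

Coefficients: [1, 8, 8, -5, -4]
Leading coefficient a_n = 1
Ratios |a_i/a_n|: 8, 8, 5, 4
Maximum ratio: 8
Cauchy's bound: |r| <= 1 + 8 = 9

Upper bound = 9


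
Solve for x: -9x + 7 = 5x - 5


Starting with: -9x + 7 = 5x - 5
Move all x terms to left: (-9 - 5)x = -5 - 7
Simplify: -14x = -12
Divide both sides by -14: x = 6/7

x = 6/7


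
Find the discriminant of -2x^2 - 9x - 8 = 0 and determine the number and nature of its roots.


For ax^2 + bx + c = 0, discriminant D = b^2 - 4ac
Here a = -2, b = -9, c = -8
D = (-9)^2 - 4(-2)(-8) = 81 - 64 = 17

D = 17 > 0 but not a perfect square
The equation has 2 distinct real irrational roots.

Discriminant = 17, 2 distinct real irrational roots


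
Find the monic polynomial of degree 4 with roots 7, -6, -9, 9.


A monic polynomial with roots 7, -6, -9, 9 is:
p(x) = (x - 7)(x + 6)(x + 9)(x - 9)
After multiplying by (x - 7): x - 7
After multiplying by (x + 6): x^2 - x - 42
After multiplying by (x + 9): x^3 + 8x^2 - 51x - 378
After multiplying by (x - 9): x^4 - x^3 - 123x^2 + 81x + 3402

x^4 - x^3 - 123x^2 + 81x + 3402


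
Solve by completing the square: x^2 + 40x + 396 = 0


Start: x^2 + 40x + 396 = 0
Move constant: x^2 + 40x = -396
Half of 40 is 20, squared is 400
Add 400 to both sides: x^2 + 40x + 400 = 4
(x + 20)^2 = 4
x + 20 = ±2
x = -20 + 2 = -18 or x = -20 - 2 = -22

x = -22, x = -18


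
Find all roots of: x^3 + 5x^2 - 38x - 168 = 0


Let p(x) = x^3 + 5x^2 - 38x - 168. By the rational root theorem (leading coefficient 1), any rational root is an integer divisor of 168: try ±1, ±2, ... in turn.
Test x = 1: value = -200 ≠ 0.
Test x = -1: value = -126 ≠ 0.
Test x = 2: value = -216 ≠ 0.
Test x = -2: value = -80 ≠ 0.
Test x = 3: value = -210 ≠ 0.
Test x = -3: value = -36 ≠ 0.
Test x = 4: value = -176 ≠ 0.
Test x = -4: value = 0 ✓, so (x + 4) is a factor.
Synthetic division by (x + 4): bring down 1; 1(-4) + 5 = 1; 1(-4) - 38 = -42; (-42)(-4) - 168 = 0 → quotient x^2 + x - 42, remainder 0.
Solve the quadratic x^2 + x - 42 = 0: discriminant = 1^2 - 4(1)(-42) = 1 + 168 = 169.
sqrt(169) = 13, so x = (-1 ± 13)/2: x = 6 or x = -7.
Collecting all roots found:

x = -7, x = -4, x = 6


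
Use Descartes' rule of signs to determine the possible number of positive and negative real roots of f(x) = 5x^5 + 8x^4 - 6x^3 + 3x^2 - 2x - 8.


Descartes' rule of signs:

For positive roots, count sign changes in f(x) = 5x^5 + 8x^4 - 6x^3 + 3x^2 - 2x - 8:
Signs of coefficients: +, +, -, +, -, -
Number of sign changes: 3
Possible positive real roots: 3, 1

For negative roots, examine f(-x) = -5x^5 + 8x^4 + 6x^3 + 3x^2 + 2x - 8:
Signs of coefficients: -, +, +, +, +, -
Number of sign changes: 2
Possible negative real roots: 2, 0

Positive roots: 3 or 1; Negative roots: 2 or 0


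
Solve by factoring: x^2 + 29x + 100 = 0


We need two numbers that multiply to 100 and add to 29.
Those numbers are 4 and 25 (since 4 * 25 = 100 and 4 + 25 = 29).
So x^2 + 29x + 100 = (x + 4)(x + 25) = 0
Setting each factor to zero: x = -4 or x = -25

x = -25, x = -4


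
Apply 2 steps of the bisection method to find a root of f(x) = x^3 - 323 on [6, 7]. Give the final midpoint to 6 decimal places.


f(x) = x^3 - 323
f(6) = -107 < 0
f(7) = 20 > 0

Step 1: midpoint = (6.000000 + 7.000000)/2 = 6.500000
  f(6.500000) = -48.375000
  f(mid) < 0, so root is in [6.500000, 7.000000]

Step 2: midpoint = (6.500000 + 7.000000)/2 = 6.750000
  f(6.750000) = -15.453125
  f(mid) < 0, so root is in [6.750000, 7.000000]

midpoint = 6.750000


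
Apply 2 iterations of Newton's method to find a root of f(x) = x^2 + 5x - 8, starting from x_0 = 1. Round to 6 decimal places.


Newton's method: x_(n+1) = x_n - f(x_n)/f'(x_n)
f(x) = x^2 + 5x - 8
f'(x) = 2x + 5

Iteration 1:
  f(1.000000) = -2.000000
  f'(1.000000) = 7.000000
  x_1 = 1.000000 - (-2.000000)/(7.000000) = 1.285714

Iteration 2:
  f(1.285714) = 0.081633
  f'(1.285714) = 7.571429
  x_2 = 1.285714 - (0.081633)/(7.571429) = 1.274933

x_2 = 1.274933


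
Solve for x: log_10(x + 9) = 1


Convert to exponential form: x + 9 = 10^1 = 10
x = 10 - 9 = 1
Check: log_10(1 + 9) = log_10(10) = log_10(10) = 1 ✓

x = 1


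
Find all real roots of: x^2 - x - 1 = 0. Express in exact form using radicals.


Using the quadratic formula: x = (-b ± sqrt(b^2 - 4ac)) / (2a)
Here a = 1, b = -1, c = -1
Discriminant = b^2 - 4ac = (-1)^2 - 4(1)(-1) = 1 + 4 = 5
Since discriminant = 5 > 0, there are two real roots.
x = (1 ± sqrt(5)) / 2
Numerically: x ≈ 1.6180 or x ≈ -0.6180

x = (1 + sqrt(5)) / 2 or x = (1 - sqrt(5)) / 2


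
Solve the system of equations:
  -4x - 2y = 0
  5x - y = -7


Using Cramer's rule:
Determinant D = (-4)(-1) - (5)(-2) = 4 + 10 = 14
Dx = (0)(-1) - (-7)(-2) = 0 - 14 = -14
Dy = (-4)(-7) - (5)(0) = 28 - 0 = 28
x = Dx/D = -14/14 = -1
y = Dy/D = 28/14 = 2

x = -1, y = 2


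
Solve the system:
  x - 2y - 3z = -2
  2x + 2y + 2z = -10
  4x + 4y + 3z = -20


Using Cramer's rule. Expand each determinant along the first row.
D  = 1*[2*3 - 2*4] - (-2)*[2*3 - 2*4] + (-3)*[2*4 - 2*4]
  = 1*(-2) - (-2)*(-2) + (-3)*(0) = -6
Dx = (-2)*[2*3 - 2*4] - (-2)*[(-10)*3 - 2*(-20)] + (-3)*[(-10)*4 - 2*(-20)]
  = (-2)*(-2) - (-2)*(10) + (-3)*(0) = 24
Dy = 1*[(-10)*3 - 2*(-20)] - (-2)*[2*3 - 2*4] + (-3)*[2*(-20) - (-10)*4]
  = 1*(10) - (-2)*(-2) + (-3)*(0) = 6
Dz = 1*[2*(-20) - (-10)*4] - (-2)*[2*(-20) - (-10)*4] + (-2)*[2*4 - 2*4]
  = 1*(0) - (-2)*(0) + (-2)*(0) = 0
x = Dx/D = 24/-6 = -4, y = Dy/D = 6/-6 = -1, z = Dz/D = 0/-6 = 0
Check eq1: (1)(-4) + (-2)(-1) + (-3)(0) = -2 = -2 ✓
Check eq2: (2)(-4) + (2)(-1) + (2)(0) = -10 = -10 ✓
Check eq3: (4)(-4) + (4)(-1) + (3)(0) = -20 = -20 ✓

x = -4, y = -1, z = 0


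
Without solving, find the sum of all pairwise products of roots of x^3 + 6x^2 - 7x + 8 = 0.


By Vieta's formulas for x^3 + bx^2 + cx + d = 0:
  r1 + r2 + r3 = -b/a = -6
  r1*r2 + r1*r3 + r2*r3 = c/a = -7
  r1*r2*r3 = -d/a = -8


Sum of pairwise products = -7


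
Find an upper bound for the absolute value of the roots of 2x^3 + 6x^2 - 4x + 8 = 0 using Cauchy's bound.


Cauchy's bound: all roots r satisfy |r| <= 1 + max(|a_i/a_n|) for i = 0,...,n-1
where a_n is the leading coefficient.

Coefficients: [2, 6, -4, 8]
Leading coefficient a_n = 2
Ratios |a_i/a_n|: 3, 2, 4
Maximum ratio: 4
Cauchy's bound: |r| <= 1 + 4 = 5

Upper bound = 5


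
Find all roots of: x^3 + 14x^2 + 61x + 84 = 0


Let p(x) = x^3 + 14x^2 + 61x + 84. By the rational root theorem (leading coefficient 1), any rational root is an integer divisor of 84: try ±1, ±2, ... in turn.
Test x = 1: value = 160 ≠ 0.
Test x = -1: value = 36 ≠ 0.
Test x = 2: value = 270 ≠ 0.
Test x = -2: value = 10 ≠ 0.
Test x = 3: value = 420 ≠ 0.
Test x = -3: value = 0 ✓, so (x + 3) is a factor.
Synthetic division by (x + 3): bring down 1; 1(-3) + 14 = 11; 11(-3) + 61 = 28; 28(-3) + 84 = 0 → quotient x^2 + 11x + 28, remainder 0.
Solve the quadratic x^2 + 11x + 28 = 0: discriminant = 11^2 - 4(1)(28) = 121 - 112 = 9.
sqrt(9) = 3, so x = (-11 ± 3)/2: x = -4 or x = -7.
Collecting all roots found:

x = -7, x = -4, x = -3


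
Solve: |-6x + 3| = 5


An absolute value equation |expr| = 5 gives two cases:
Case 1: -6x + 3 = 5
  -6x = 2, so x = -1/3
Case 2: -6x + 3 = -5
  -6x = -8, so x = 4/3

x = -1/3, x = 4/3


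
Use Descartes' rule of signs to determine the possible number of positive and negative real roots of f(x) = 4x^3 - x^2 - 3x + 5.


Descartes' rule of signs:

For positive roots, count sign changes in f(x) = 4x^3 - x^2 - 3x + 5:
Signs of coefficients: +, -, -, +
Number of sign changes: 2
Possible positive real roots: 2, 0

For negative roots, examine f(-x) = -4x^3 - x^2 + 3x + 5:
Signs of coefficients: -, -, +, +
Number of sign changes: 1
Possible negative real roots: 1

Positive roots: 2 or 0; Negative roots: 1


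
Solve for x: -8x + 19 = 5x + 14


Starting with: -8x + 19 = 5x + 14
Move all x terms to left: (-8 - 5)x = 14 - 19
Simplify: -13x = -5
Divide both sides by -13: x = 5/13

x = 5/13


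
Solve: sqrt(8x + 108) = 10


Square both sides: 8x + 108 = 10^2 = 100
8x = 100 - 108 = -8
x = -1
Check: sqrt(8*(-1) + 108) = sqrt(100) = 10 ✓

x = -1


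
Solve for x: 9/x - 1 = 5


Subtract -1 from both sides: 9/x = 6
Multiply both sides by x: 9 = 6 * x
Divide by 6: x = 3/2

x = 3/2


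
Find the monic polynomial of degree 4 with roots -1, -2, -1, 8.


A monic polynomial with roots -1, -2, -1, 8 is:
p(x) = (x + 1)(x + 2)(x + 1)(x - 8)
After multiplying by (x + 1): x + 1
After multiplying by (x + 2): x^2 + 3x + 2
After multiplying by (x + 1): x^3 + 4x^2 + 5x + 2
After multiplying by (x - 8): x^4 - 4x^3 - 27x^2 - 38x - 16

x^4 - 4x^3 - 27x^2 - 38x - 16


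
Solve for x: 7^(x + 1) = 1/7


Express both sides with the same base.
1/7 = 7^(-1)
Since the bases match, equate exponents: x + 1 = -1
So x = -1 - (1) = -2

x = -2


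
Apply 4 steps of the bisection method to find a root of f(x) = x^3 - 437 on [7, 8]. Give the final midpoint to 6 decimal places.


f(x) = x^3 - 437
f(7) = -94 < 0
f(8) = 75 > 0

Step 1: midpoint = (7.000000 + 8.000000)/2 = 7.500000
  f(7.500000) = -15.125000
  f(mid) < 0, so root is in [7.500000, 8.000000]

Step 2: midpoint = (7.500000 + 8.000000)/2 = 7.750000
  f(7.750000) = 28.484375
  f(mid) > 0, so root is in [7.500000, 7.750000]

Step 3: midpoint = (7.500000 + 7.750000)/2 = 7.625000
  f(7.625000) = 6.322266
  f(mid) > 0, so root is in [7.500000, 7.625000]

Step 4: midpoint = (7.500000 + 7.625000)/2 = 7.562500
  f(7.562500) = -4.489990
  f(mid) < 0, so root is in [7.562500, 7.625000]

midpoint = 7.562500


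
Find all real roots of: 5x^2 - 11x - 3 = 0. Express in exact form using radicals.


Using the quadratic formula: x = (-b ± sqrt(b^2 - 4ac)) / (2a)
Here a = 5, b = -11, c = -3
Discriminant = b^2 - 4ac = (-11)^2 - 4(5)(-3) = 121 + 60 = 181
Since discriminant = 181 > 0, there are two real roots.
x = (11 ± sqrt(181)) / 10
Numerically: x ≈ 2.4454 or x ≈ -0.2454

x = (11 + sqrt(181)) / 10 or x = (11 - sqrt(181)) / 10


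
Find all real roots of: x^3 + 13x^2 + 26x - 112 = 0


Let p(x) = x^3 + 13x^2 + 26x - 112. By the rational root theorem (leading coefficient 1), any rational root is an integer divisor of 112: try ±1, ±2, ... in turn.
Test x = 1: value = -72 ≠ 0.
Test x = -1: value = -126 ≠ 0.
Test x = 2: value = 0 ✓, so (x - 2) is a factor.
Synthetic division by (x - 2): bring down 1; 1(2) + 13 = 15; 15(2) + 26 = 56; 56(2) - 112 = 0 → quotient x^2 + 15x + 56, remainder 0.
Solve the quadratic x^2 + 15x + 56 = 0: discriminant = 15^2 - 4(1)(56) = 225 - 224 = 1.
sqrt(1) = 1, so x = (-15 ± 1)/2: x = -7 or x = -8.

x = -8, x = -7, x = 2


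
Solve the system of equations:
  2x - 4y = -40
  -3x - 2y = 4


Using Cramer's rule:
Determinant D = (2)(-2) - (-3)(-4) = -4 - 12 = -16
Dx = (-40)(-2) - (4)(-4) = 80 + 16 = 96
Dy = (2)(4) - (-3)(-40) = 8 - 120 = -112
x = Dx/D = 96/-16 = -6
y = Dy/D = -112/-16 = 7

x = -6, y = 7


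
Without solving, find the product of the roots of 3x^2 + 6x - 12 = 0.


By Vieta's formulas for ax^2 + bx + c = 0:
  Sum of roots = -b/a
  Product of roots = c/a

Here a = 3, b = 6, c = -12
Sum = -(6)/3 = -2
Product = -12/3 = -4

Product = -4


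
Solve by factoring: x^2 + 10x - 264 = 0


We need two numbers that multiply to -264 and add to 10.
Those numbers are 22 and -12 (since 22 * (-12) = -264 and 22 + (-12) = 10).
So x^2 + 10x - 264 = (x + 22)(x - 12) = 0
Setting each factor to zero: x = -22 or x = 12

x = -22, x = 12


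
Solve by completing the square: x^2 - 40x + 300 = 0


Start: x^2 - 40x + 300 = 0
Move constant: x^2 - 40x = -300
Half of -40 is -20, squared is 400
Add 400 to both sides: x^2 - 40x + 400 = 100
(x - 20)^2 = 100
x - 20 = ±10
x = 20 + 10 = 30 or x = 20 - 10 = 10

x = 10, x = 30


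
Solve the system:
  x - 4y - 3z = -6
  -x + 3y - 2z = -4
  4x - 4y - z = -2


Using Cramer's rule. Expand each determinant along the first row.
D  = 1*[3*(-1) - (-2)*(-4)] - (-4)*[(-1)*(-1) - (-2)*4] + (-3)*[(-1)*(-4) - 3*4]
  = 1*(-11) - (-4)*(9) + (-3)*(-8) = 49
Dx = (-6)*[3*(-1) - (-2)*(-4)] - (-4)*[(-4)*(-1) - (-2)*(-2)] + (-3)*[(-4)*(-4) - 3*(-2)]
  = (-6)*(-11) - (-4)*(0) + (-3)*(22) = 0
Dy = 1*[(-4)*(-1) - (-2)*(-2)] - (-6)*[(-1)*(-1) - (-2)*4] + (-3)*[(-1)*(-2) - (-4)*4]
  = 1*(0) - (-6)*(9) + (-3)*(18) = 0
Dz = 1*[3*(-2) - (-4)*(-4)] - (-4)*[(-1)*(-2) - (-4)*4] + (-6)*[(-1)*(-4) - 3*4]
  = 1*(-22) - (-4)*(18) + (-6)*(-8) = 98
x = Dx/D = 0/49 = 0, y = Dy/D = 0/49 = 0, z = Dz/D = 98/49 = 2
Check eq1: (1)(0) + (-4)(0) + (-3)(2) = -6 = -6 ✓
Check eq2: (-1)(0) + (3)(0) + (-2)(2) = -4 = -4 ✓
Check eq3: (4)(0) + (-4)(0) + (-1)(2) = -2 = -2 ✓

x = 0, y = 0, z = 2


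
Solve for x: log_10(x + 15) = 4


Convert to exponential form: x + 15 = 10^4 = 10000
x = 10000 - 15 = 9985
Check: log_10(9985 + 15) = log_10(10000) = log_10(10000) = 4 ✓

x = 9985


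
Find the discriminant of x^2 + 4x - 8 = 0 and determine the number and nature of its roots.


For ax^2 + bx + c = 0, discriminant D = b^2 - 4ac
Here a = 1, b = 4, c = -8
D = (4)^2 - 4(1)(-8) = 16 + 32 = 48

D = 48 > 0 but not a perfect square
The equation has 2 distinct real irrational roots.

Discriminant = 48, 2 distinct real irrational roots


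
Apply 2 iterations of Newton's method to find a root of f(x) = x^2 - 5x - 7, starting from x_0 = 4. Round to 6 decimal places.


Newton's method: x_(n+1) = x_n - f(x_n)/f'(x_n)
f(x) = x^2 - 5x - 7
f'(x) = 2x - 5

Iteration 1:
  f(4.000000) = -11.000000
  f'(4.000000) = 3.000000
  x_1 = 4.000000 - (-11.000000)/(3.000000) = 7.666667

Iteration 2:
  f(7.666667) = 13.444444
  f'(7.666667) = 10.333333
  x_2 = 7.666667 - (13.444444)/(10.333333) = 6.365591

x_2 = 6.365591


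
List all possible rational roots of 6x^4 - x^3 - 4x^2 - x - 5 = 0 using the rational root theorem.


Rational root theorem: possible roots are ±p/q where:
  p divides the constant term (-5): p ∈ {1, 5}
  q divides the leading coefficient (6): q ∈ {1, 2, 3, 6}

All possible rational roots: -5, -5/2, -5/3, -1, -5/6, -1/2, -1/3, -1/6, 1/6, 1/3, 1/2, 5/6, 1, 5/3, 5/2, 5

-5, -5/2, -5/3, -1, -5/6, -1/2, -1/3, -1/6, 1/6, 1/3, 1/2, 5/6, 1, 5/3, 5/2, 5


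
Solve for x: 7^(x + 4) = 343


Express both sides with the same base.
343 = 7^3
Since the bases match, equate exponents: x + 4 = 3
So x = 3 - (4) = -1

x = -1


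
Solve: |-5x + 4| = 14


An absolute value equation |expr| = 14 gives two cases:
Case 1: -5x + 4 = 14
  -5x = 10, so x = -2
Case 2: -5x + 4 = -14
  -5x = -18, so x = 18/5

x = -2, x = 18/5


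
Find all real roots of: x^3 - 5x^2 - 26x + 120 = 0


Let p(x) = x^3 - 5x^2 - 26x + 120. By the rational root theorem (leading coefficient 1), any rational root is an integer divisor of 120: try ±1, ±2, ... in turn.
Test x = 1: value = 90 ≠ 0.
Test x = -1: value = 140 ≠ 0.
Test x = 2: value = 56 ≠ 0.
Test x = -2: value = 144 ≠ 0.
Test x = 3: value = 24 ≠ 0.
Test x = -3: value = 126 ≠ 0.
Test x = 4: value = 0 ✓, so (x - 4) is a factor.
Synthetic division by (x - 4): bring down 1; 1(4) - 5 = -1; (-1)(4) - 26 = -30; (-30)(4) + 120 = 0 → quotient x^2 - x - 30, remainder 0.
Solve the quadratic x^2 - x - 30 = 0: discriminant = (-1)^2 - 4(1)(-30) = 1 + 120 = 121.
sqrt(121) = 11, so x = (1 ± 11)/2: x = 6 or x = -5.

x = -5, x = 4, x = 6


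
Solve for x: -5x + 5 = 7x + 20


Starting with: -5x + 5 = 7x + 20
Move all x terms to left: (-5 - 7)x = 20 - 5
Simplify: -12x = 15
Divide both sides by -12: x = -5/4

x = -5/4


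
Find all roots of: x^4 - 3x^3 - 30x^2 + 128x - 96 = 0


Let p(x) = x^4 - 3x^3 - 30x^2 + 128x - 96. By the rational root theorem (leading coefficient 1), any rational root is an integer divisor of 96: try ±1, ±2, ... in turn.
Test x = 1: value = 0 ✓, so (x - 1) is a factor.
Synthetic division by (x - 1): bring down 1; 1(1) - 3 = -2; (-2)(1) - 30 = -32; (-32)(1) + 128 = 96; 96(1) - 96 = 0 → quotient x^3 - 2x^2 - 32x + 96, remainder 0.
Continue with the quotient x^3 - 2x^2 - 32x + 96 (candidates must divide 96; re-test x = 1 first in case it repeats).
Test x = 1: value = 63 ≠ 0.
Test x = -1: value = 125 ≠ 0.
Test x = 2: value = 32 ≠ 0.
Test x = -2: value = 144 ≠ 0.
Test x = 3: value = 9 ≠ 0.
Test x = -3: value = 147 ≠ 0.
Test x = 4: value = 0 ✓, so (x - 4) is a factor.
Synthetic division by (x - 4): bring down 1; 1(4) - 2 = 2; 2(4) - 32 = -24; (-24)(4) + 96 = 0 → quotient x^2 + 2x - 24, remainder 0.
Solve the quadratic x^2 + 2x - 24 = 0: discriminant = 2^2 - 4(1)(-24) = 4 + 96 = 100.
sqrt(100) = 10, so x = (-2 ± 10)/2: x = 4 or x = -6.
Collecting all roots found:

x = -6, x = 1, x = 4 (multiplicity 2)


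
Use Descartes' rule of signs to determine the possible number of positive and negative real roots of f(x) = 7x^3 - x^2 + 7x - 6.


Descartes' rule of signs:

For positive roots, count sign changes in f(x) = 7x^3 - x^2 + 7x - 6:
Signs of coefficients: +, -, +, -
Number of sign changes: 3
Possible positive real roots: 3, 1

For negative roots, examine f(-x) = -7x^3 - x^2 - 7x - 6:
Signs of coefficients: -, -, -, -
Number of sign changes: 0
Possible negative real roots: 0

Positive roots: 3 or 1; Negative roots: 0


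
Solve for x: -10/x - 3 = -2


Subtract -3 from both sides: -10/x = 1
Multiply both sides by x: -10 = 1 * x
Divide by 1: x = -10

x = -10


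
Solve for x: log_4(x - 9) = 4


Convert to exponential form: x - 9 = 4^4 = 256
x = 256 + 9 = 265
Check: log_4(265 - 9) = log_4(256) = log_4(256) = 4 ✓

x = 265


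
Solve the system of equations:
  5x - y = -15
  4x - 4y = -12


Using Cramer's rule:
Determinant D = (5)(-4) - (4)(-1) = -20 + 4 = -16
Dx = (-15)(-4) - (-12)(-1) = 60 - 12 = 48
Dy = (5)(-12) - (4)(-15) = -60 + 60 = 0
x = Dx/D = 48/-16 = -3
y = Dy/D = 0/-16 = 0

x = -3, y = 0


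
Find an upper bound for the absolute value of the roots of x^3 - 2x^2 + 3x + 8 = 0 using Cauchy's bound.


Cauchy's bound: all roots r satisfy |r| <= 1 + max(|a_i/a_n|) for i = 0,...,n-1
where a_n is the leading coefficient.

Coefficients: [1, -2, 3, 8]
Leading coefficient a_n = 1
Ratios |a_i/a_n|: 2, 3, 8
Maximum ratio: 8
Cauchy's bound: |r| <= 1 + 8 = 9

Upper bound = 9


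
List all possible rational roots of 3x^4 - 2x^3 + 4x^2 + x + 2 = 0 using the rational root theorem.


Rational root theorem: possible roots are ±p/q where:
  p divides the constant term (2): p ∈ {1, 2}
  q divides the leading coefficient (3): q ∈ {1, 3}

All possible rational roots: -2, -1, -2/3, -1/3, 1/3, 2/3, 1, 2

-2, -1, -2/3, -1/3, 1/3, 2/3, 1, 2


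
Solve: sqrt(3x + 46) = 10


Square both sides: 3x + 46 = 10^2 = 100
3x = 100 - 46 = 54
x = 18
Check: sqrt(3*18 + 46) = sqrt(100) = 10 ✓

x = 18


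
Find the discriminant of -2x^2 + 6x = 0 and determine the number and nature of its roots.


For ax^2 + bx + c = 0, discriminant D = b^2 - 4ac
Here a = -2, b = 6, c = 0
D = (6)^2 - 4(-2)(0) = 36 - 0 = 36

D = 36 > 0 and is a perfect square (sqrt = 6)
The equation has 2 distinct real rational roots.

Discriminant = 36, 2 distinct real rational roots


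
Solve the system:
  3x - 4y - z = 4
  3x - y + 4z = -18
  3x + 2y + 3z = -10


Using Cramer's rule. Expand each determinant along the first row.
D  = 3*[(-1)*3 - 4*2] - (-4)*[3*3 - 4*3] + (-1)*[3*2 - (-1)*3]
  = 3*(-11) - (-4)*(-3) + (-1)*(9) = -54
Dx = 4*[(-1)*3 - 4*2] - (-4)*[(-18)*3 - 4*(-10)] + (-1)*[(-18)*2 - (-1)*(-10)]
  = 4*(-11) - (-4)*(-14) + (-1)*(-46) = -54
Dy = 3*[(-18)*3 - 4*(-10)] - 4*[3*3 - 4*3] + (-1)*[3*(-10) - (-18)*3]
  = 3*(-14) - 4*(-3) + (-1)*(24) = -54
Dz = 3*[(-1)*(-10) - (-18)*2] - (-4)*[3*(-10) - (-18)*3] + 4*[3*2 - (-1)*3]
  = 3*(46) - (-4)*(24) + 4*(9) = 270
x = Dx/D = -54/-54 = 1, y = Dy/D = -54/-54 = 1, z = Dz/D = 270/-54 = -5
Check eq1: (3)(1) + (-4)(1) + (-1)(-5) = 4 = 4 ✓
Check eq2: (3)(1) + (-1)(1) + (4)(-5) = -18 = -18 ✓
Check eq3: (3)(1) + (2)(1) + (3)(-5) = -10 = -10 ✓

x = 1, y = 1, z = -5


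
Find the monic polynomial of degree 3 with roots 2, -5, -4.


A monic polynomial with roots 2, -5, -4 is:
p(x) = (x - 2)(x + 5)(x + 4)
After multiplying by (x - 2): x - 2
After multiplying by (x + 5): x^2 + 3x - 10
After multiplying by (x + 4): x^3 + 7x^2 + 2x - 40

x^3 + 7x^2 + 2x - 40


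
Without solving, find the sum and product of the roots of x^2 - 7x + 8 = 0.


By Vieta's formulas for ax^2 + bx + c = 0:
  Sum of roots = -b/a
  Product of roots = c/a

Here a = 1, b = -7, c = 8
Sum = -(-7)/1 = 7
Product = 8/1 = 8

Sum = 7, Product = 8


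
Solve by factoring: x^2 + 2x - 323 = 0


We need two numbers that multiply to -323 and add to 2.
Those numbers are 19 and -17 (since 19 * (-17) = -323 and 19 + (-17) = 2).
So x^2 + 2x - 323 = (x + 19)(x - 17) = 0
Setting each factor to zero: x = -19 or x = 17

x = -19, x = 17


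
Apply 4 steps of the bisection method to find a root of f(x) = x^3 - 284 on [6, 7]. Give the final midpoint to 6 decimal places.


f(x) = x^3 - 284
f(6) = -68 < 0
f(7) = 59 > 0

Step 1: midpoint = (6.000000 + 7.000000)/2 = 6.500000
  f(6.500000) = -9.375000
  f(mid) < 0, so root is in [6.500000, 7.000000]

Step 2: midpoint = (6.500000 + 7.000000)/2 = 6.750000
  f(6.750000) = 23.546875
  f(mid) > 0, so root is in [6.500000, 6.750000]

Step 3: midpoint = (6.500000 + 6.750000)/2 = 6.625000
  f(6.625000) = 6.775391
  f(mid) > 0, so root is in [6.500000, 6.625000]

Step 4: midpoint = (6.500000 + 6.625000)/2 = 6.562500
  f(6.562500) = -1.376709
  f(mid) < 0, so root is in [6.562500, 6.625000]

midpoint = 6.562500


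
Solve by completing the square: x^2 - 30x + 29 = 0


Start: x^2 - 30x + 29 = 0
Move constant: x^2 - 30x = -29
Half of -30 is -15, squared is 225
Add 225 to both sides: x^2 - 30x + 225 = 196
(x - 15)^2 = 196
x - 15 = ±14
x = 15 + 14 = 29 or x = 15 - 14 = 1

x = 1, x = 29


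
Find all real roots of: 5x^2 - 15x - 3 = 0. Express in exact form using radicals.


Using the quadratic formula: x = (-b ± sqrt(b^2 - 4ac)) / (2a)
Here a = 5, b = -15, c = -3
Discriminant = b^2 - 4ac = (-15)^2 - 4(5)(-3) = 225 + 60 = 285
Since discriminant = 285 > 0, there are two real roots.
x = (15 ± sqrt(285)) / 10
Numerically: x ≈ 3.1882 or x ≈ -0.1882

x = (15 + sqrt(285)) / 10 or x = (15 - sqrt(285)) / 10


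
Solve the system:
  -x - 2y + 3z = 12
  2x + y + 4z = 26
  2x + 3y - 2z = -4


Using Cramer's rule. Expand each determinant along the first row.
D  = (-1)*[1*(-2) - 4*3] - (-2)*[2*(-2) - 4*2] + 3*[2*3 - 1*2]
  = (-1)*(-14) - (-2)*(-12) + 3*(4) = 2
Dx = 12*[1*(-2) - 4*3] - (-2)*[26*(-2) - 4*(-4)] + 3*[26*3 - 1*(-4)]
  = 12*(-14) - (-2)*(-36) + 3*(82) = 6
Dy = (-1)*[26*(-2) - 4*(-4)] - 12*[2*(-2) - 4*2] + 3*[2*(-4) - 26*2]
  = (-1)*(-36) - 12*(-12) + 3*(-60) = 0
Dz = (-1)*[1*(-4) - 26*3] - (-2)*[2*(-4) - 26*2] + 12*[2*3 - 1*2]
  = (-1)*(-82) - (-2)*(-60) + 12*(4) = 10
x = Dx/D = 6/2 = 3, y = Dy/D = 0/2 = 0, z = Dz/D = 10/2 = 5
Check eq1: (-1)(3) + (-2)(0) + (3)(5) = 12 = 12 ✓
Check eq2: (2)(3) + (1)(0) + (4)(5) = 26 = 26 ✓
Check eq3: (2)(3) + (3)(0) + (-2)(5) = -4 = -4 ✓

x = 3, y = 0, z = 5


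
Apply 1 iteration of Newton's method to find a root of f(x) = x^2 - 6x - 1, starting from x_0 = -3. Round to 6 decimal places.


Newton's method: x_(n+1) = x_n - f(x_n)/f'(x_n)
f(x) = x^2 - 6x - 1
f'(x) = 2x - 6

Iteration 1:
  f(-3.000000) = 26.000000
  f'(-3.000000) = -12.000000
  x_1 = -3.000000 - (26.000000)/(-12.000000) = -0.833333

x_1 = -0.833333


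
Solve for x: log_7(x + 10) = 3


Convert to exponential form: x + 10 = 7^3 = 343
x = 343 - 10 = 333
Check: log_7(333 + 10) = log_7(343) = log_7(343) = 3 ✓

x = 333


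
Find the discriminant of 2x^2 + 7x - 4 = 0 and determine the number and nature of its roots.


For ax^2 + bx + c = 0, discriminant D = b^2 - 4ac
Here a = 2, b = 7, c = -4
D = (7)^2 - 4(2)(-4) = 49 + 32 = 81

D = 81 > 0 and is a perfect square (sqrt = 9)
The equation has 2 distinct real rational roots.

Discriminant = 81, 2 distinct real rational roots


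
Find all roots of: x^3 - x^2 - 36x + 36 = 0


Let p(x) = x^3 - x^2 - 36x + 36. By the rational root theorem (leading coefficient 1), any rational root is an integer divisor of 36: try ±1, ±2, ... in turn.
Test x = 1: value = 0 ✓, so (x - 1) is a factor.
Synthetic division by (x - 1): bring down 1; 1(1) - 1 = 0; 0(1) - 36 = -36; (-36)(1) + 36 = 0 → quotient x^2 - 36, remainder 0.
Solve the quadratic x^2 - 36 = 0: discriminant = 0^2 - 4(1)(-36) = 0 + 144 = 144.
sqrt(144) = 12, so x = (0 ± 12)/2: x = 6 or x = -6.
Collecting all roots found:

x = -6, x = 1, x = 6


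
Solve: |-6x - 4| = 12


An absolute value equation |expr| = 12 gives two cases:
Case 1: -6x - 4 = 12
  -6x = 16, so x = -8/3
Case 2: -6x - 4 = -12
  -6x = -8, so x = 4/3

x = -8/3, x = 4/3


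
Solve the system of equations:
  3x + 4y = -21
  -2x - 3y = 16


Using Cramer's rule:
Determinant D = (3)(-3) - (-2)(4) = -9 + 8 = -1
Dx = (-21)(-3) - (16)(4) = 63 - 64 = -1
Dy = (3)(16) - (-2)(-21) = 48 - 42 = 6
x = Dx/D = -1/-1 = 1
y = Dy/D = 6/-1 = -6

x = 1, y = -6


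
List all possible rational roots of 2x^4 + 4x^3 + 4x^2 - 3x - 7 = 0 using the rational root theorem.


Rational root theorem: possible roots are ±p/q where:
  p divides the constant term (-7): p ∈ {1, 7}
  q divides the leading coefficient (2): q ∈ {1, 2}

All possible rational roots: -7, -7/2, -1, -1/2, 1/2, 1, 7/2, 7

-7, -7/2, -1, -1/2, 1/2, 1, 7/2, 7


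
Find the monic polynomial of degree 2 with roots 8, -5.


A monic polynomial with roots 8, -5 is:
p(x) = (x - 8)(x + 5)
After multiplying by (x - 8): x - 8
After multiplying by (x + 5): x^2 - 3x - 40

x^2 - 3x - 40


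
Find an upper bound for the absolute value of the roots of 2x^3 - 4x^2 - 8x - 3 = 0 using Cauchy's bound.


Cauchy's bound: all roots r satisfy |r| <= 1 + max(|a_i/a_n|) for i = 0,...,n-1
where a_n is the leading coefficient.

Coefficients: [2, -4, -8, -3]
Leading coefficient a_n = 2
Ratios |a_i/a_n|: 2, 4, 3/2
Maximum ratio: 4
Cauchy's bound: |r| <= 1 + 4 = 5

Upper bound = 5


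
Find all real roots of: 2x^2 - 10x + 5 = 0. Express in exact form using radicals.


Using the quadratic formula: x = (-b ± sqrt(b^2 - 4ac)) / (2a)
Here a = 2, b = -10, c = 5
Discriminant = b^2 - 4ac = (-10)^2 - 4(2)(5) = 100 - 40 = 60
Since discriminant = 60 > 0, there are two real roots.
x = (10 ± 2*sqrt(15)) / 4
Simplifying: x = (5 ± sqrt(15)) / 2
Numerically: x ≈ 4.4365 or x ≈ 0.5635

x = (5 + sqrt(15)) / 2 or x = (5 - sqrt(15)) / 2


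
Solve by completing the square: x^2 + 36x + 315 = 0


Start: x^2 + 36x + 315 = 0
Move constant: x^2 + 36x = -315
Half of 36 is 18, squared is 324
Add 324 to both sides: x^2 + 36x + 324 = 9
(x + 18)^2 = 9
x + 18 = ±3
x = -18 + 3 = -15 or x = -18 - 3 = -21

x = -21, x = -15


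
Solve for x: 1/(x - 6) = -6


Multiply both sides by (x - 6): 1 = -6(x - 6)
Distribute: 1 = -6x + 36
-6x = 1 - 36 = -35
x = 35/6

x = 35/6


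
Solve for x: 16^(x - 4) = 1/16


Express both sides with the same base.
1/16 = 16^(-1)
Since the bases match, equate exponents: x - 4 = -1
So x = -1 - (-4) = 3

x = 3


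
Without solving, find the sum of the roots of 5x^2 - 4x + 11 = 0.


By Vieta's formulas for ax^2 + bx + c = 0:
  Sum of roots = -b/a
  Product of roots = c/a

Here a = 5, b = -4, c = 11
Sum = -(-4)/5 = 4/5
Product = 11/5 = 11/5

Sum = 4/5


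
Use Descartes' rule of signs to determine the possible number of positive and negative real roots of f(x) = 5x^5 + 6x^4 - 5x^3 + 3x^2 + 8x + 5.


Descartes' rule of signs:

For positive roots, count sign changes in f(x) = 5x^5 + 6x^4 - 5x^3 + 3x^2 + 8x + 5:
Signs of coefficients: +, +, -, +, +, +
Number of sign changes: 2
Possible positive real roots: 2, 0

For negative roots, examine f(-x) = -5x^5 + 6x^4 + 5x^3 + 3x^2 - 8x + 5:
Signs of coefficients: -, +, +, +, -, +
Number of sign changes: 3
Possible negative real roots: 3, 1

Positive roots: 2 or 0; Negative roots: 3 or 1


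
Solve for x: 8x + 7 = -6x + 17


Starting with: 8x + 7 = -6x + 17
Move all x terms to left: (8 + 6)x = 17 - 7
Simplify: 14x = 10
Divide both sides by 14: x = 5/7

x = 5/7


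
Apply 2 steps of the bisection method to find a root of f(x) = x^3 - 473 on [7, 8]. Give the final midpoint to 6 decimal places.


f(x) = x^3 - 473
f(7) = -130 < 0
f(8) = 39 > 0

Step 1: midpoint = (7.000000 + 8.000000)/2 = 7.500000
  f(7.500000) = -51.125000
  f(mid) < 0, so root is in [7.500000, 8.000000]

Step 2: midpoint = (7.500000 + 8.000000)/2 = 7.750000
  f(7.750000) = -7.515625
  f(mid) < 0, so root is in [7.750000, 8.000000]

midpoint = 7.750000


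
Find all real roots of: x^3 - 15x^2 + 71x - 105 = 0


Let p(x) = x^3 - 15x^2 + 71x - 105. By the rational root theorem (leading coefficient 1), any rational root is an integer divisor of 105: try ±1, ±2, ... in turn.
Test x = 1: value = -48 ≠ 0.
Test x = -1: value = -192 ≠ 0.
Test x = 3: value = 0 ✓, so (x - 3) is a factor.
Synthetic division by (x - 3): bring down 1; 1(3) - 15 = -12; (-12)(3) + 71 = 35; 35(3) - 105 = 0 → quotient x^2 - 12x + 35, remainder 0.
Solve the quadratic x^2 - 12x + 35 = 0: discriminant = (-12)^2 - 4(1)(35) = 144 - 140 = 4.
sqrt(4) = 2, so x = (12 ± 2)/2: x = 7 or x = 5.

x = 3, x = 5, x = 7


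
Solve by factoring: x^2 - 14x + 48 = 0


We need two numbers that multiply to 48 and add to -14.
Those numbers are -6 and -8 (since (-6) * (-8) = 48 and (-6) + (-8) = -14).
So x^2 - 14x + 48 = (x - 6)(x - 8) = 0
Setting each factor to zero: x = 6 or x = 8

x = 6, x = 8


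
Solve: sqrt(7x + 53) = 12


Square both sides: 7x + 53 = 12^2 = 144
7x = 144 - 53 = 91
x = 13
Check: sqrt(7*13 + 53) = sqrt(144) = 12 ✓

x = 13


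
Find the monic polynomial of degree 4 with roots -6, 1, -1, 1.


A monic polynomial with roots -6, 1, -1, 1 is:
p(x) = (x + 6)(x - 1)(x + 1)(x - 1)
After multiplying by (x + 6): x + 6
After multiplying by (x - 1): x^2 + 5x - 6
After multiplying by (x + 1): x^3 + 6x^2 - x - 6
After multiplying by (x - 1): x^4 + 5x^3 - 7x^2 - 5x + 6

x^4 + 5x^3 - 7x^2 - 5x + 6


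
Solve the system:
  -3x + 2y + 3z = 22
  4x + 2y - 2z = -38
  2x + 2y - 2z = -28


Using Cramer's rule. Expand each determinant along the first row.
D  = (-3)*[2*(-2) - (-2)*2] - 2*[4*(-2) - (-2)*2] + 3*[4*2 - 2*2]
  = (-3)*(0) - 2*(-4) + 3*(4) = 20
Dx = 22*[2*(-2) - (-2)*2] - 2*[(-38)*(-2) - (-2)*(-28)] + 3*[(-38)*2 - 2*(-28)]
  = 22*(0) - 2*(20) + 3*(-20) = -100
Dy = (-3)*[(-38)*(-2) - (-2)*(-28)] - 22*[4*(-2) - (-2)*2] + 3*[4*(-28) - (-38)*2]
  = (-3)*(20) - 22*(-4) + 3*(-36) = -80
Dz = (-3)*[2*(-28) - (-38)*2] - 2*[4*(-28) - (-38)*2] + 22*[4*2 - 2*2]
  = (-3)*(20) - 2*(-36) + 22*(4) = 100
x = Dx/D = -100/20 = -5, y = Dy/D = -80/20 = -4, z = Dz/D = 100/20 = 5
Check eq1: (-3)(-5) + (2)(-4) + (3)(5) = 22 = 22 ✓
Check eq2: (4)(-5) + (2)(-4) + (-2)(5) = -38 = -38 ✓
Check eq3: (2)(-5) + (2)(-4) + (-2)(5) = -28 = -28 ✓

x = -5, y = -4, z = 5


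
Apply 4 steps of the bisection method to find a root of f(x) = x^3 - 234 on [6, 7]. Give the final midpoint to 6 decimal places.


f(x) = x^3 - 234
f(6) = -18 < 0
f(7) = 109 > 0

Step 1: midpoint = (6.000000 + 7.000000)/2 = 6.500000
  f(6.500000) = 40.625000
  f(mid) > 0, so root is in [6.000000, 6.500000]

Step 2: midpoint = (6.000000 + 6.500000)/2 = 6.250000
  f(6.250000) = 10.140625
  f(mid) > 0, so root is in [6.000000, 6.250000]

Step 3: midpoint = (6.000000 + 6.250000)/2 = 6.125000
  f(6.125000) = -4.216797
  f(mid) < 0, so root is in [6.125000, 6.250000]

Step 4: midpoint = (6.125000 + 6.250000)/2 = 6.187500
  f(6.187500) = 2.889404
  f(mid) > 0, so root is in [6.125000, 6.187500]

midpoint = 6.187500


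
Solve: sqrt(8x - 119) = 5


Square both sides: 8x - 119 = 5^2 = 25
8x = 25 + 119 = 144
x = 18
Check: sqrt(8*18 - 119) = sqrt(25) = 5 ✓

x = 18


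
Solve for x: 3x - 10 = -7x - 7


Starting with: 3x - 10 = -7x - 7
Move all x terms to left: (3 + 7)x = -7 + 10
Simplify: 10x = 3
Divide both sides by 10: x = 3/10

x = 3/10


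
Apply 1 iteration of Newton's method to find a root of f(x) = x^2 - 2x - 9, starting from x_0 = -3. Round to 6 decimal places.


Newton's method: x_(n+1) = x_n - f(x_n)/f'(x_n)
f(x) = x^2 - 2x - 9
f'(x) = 2x - 2

Iteration 1:
  f(-3.000000) = 6.000000
  f'(-3.000000) = -8.000000
  x_1 = -3.000000 - (6.000000)/(-8.000000) = -2.250000

x_1 = -2.250000


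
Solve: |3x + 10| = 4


An absolute value equation |expr| = 4 gives two cases:
Case 1: 3x + 10 = 4
  3x = -6, so x = -2
Case 2: 3x + 10 = -4
  3x = -14, so x = -14/3

x = -14/3, x = -2


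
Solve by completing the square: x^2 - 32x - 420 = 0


Start: x^2 - 32x - 420 = 0
Move constant: x^2 - 32x = 420
Half of -32 is -16, squared is 256
Add 256 to both sides: x^2 - 32x + 256 = 676
(x - 16)^2 = 676
x - 16 = ±26
x = 16 + 26 = 42 or x = 16 - 26 = -10

x = -10, x = 42


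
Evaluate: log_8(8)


We need the exponent such that 8^? = 8
8^1 = 8
Therefore log_8(8) = 1

1


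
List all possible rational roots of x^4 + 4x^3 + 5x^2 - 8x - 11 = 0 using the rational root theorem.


Rational root theorem: possible roots are ±p/q where:
  p divides the constant term (-11): p ∈ {1, 11}
  q divides the leading coefficient (1): q ∈ {1}

All possible rational roots: -11, -1, 1, 11

-11, -1, 1, 11


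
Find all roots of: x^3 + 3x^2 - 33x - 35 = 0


Let p(x) = x^3 + 3x^2 - 33x - 35. By the rational root theorem (leading coefficient 1), any rational root is an integer divisor of 35: try ±1, ±2, ... in turn.
Test x = 1: value = -64 ≠ 0.
Test x = -1: value = 0 ✓, so (x + 1) is a factor.
Synthetic division by (x + 1): bring down 1; 1(-1) + 3 = 2; 2(-1) - 33 = -35; (-35)(-1) - 35 = 0 → quotient x^2 + 2x - 35, remainder 0.
Solve the quadratic x^2 + 2x - 35 = 0: discriminant = 2^2 - 4(1)(-35) = 4 + 140 = 144.
sqrt(144) = 12, so x = (-2 ± 12)/2: x = 5 or x = -7.
Collecting all roots found:

x = -7, x = -1, x = 5


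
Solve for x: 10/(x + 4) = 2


Multiply both sides by (x + 4): 10 = 2(x + 4)
Distribute: 10 = 2x + 8
2x = 10 - 8 = 2
x = 1

x = 1


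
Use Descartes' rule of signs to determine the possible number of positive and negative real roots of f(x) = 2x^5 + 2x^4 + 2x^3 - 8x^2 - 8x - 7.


Descartes' rule of signs:

For positive roots, count sign changes in f(x) = 2x^5 + 2x^4 + 2x^3 - 8x^2 - 8x - 7:
Signs of coefficients: +, +, +, -, -, -
Number of sign changes: 1
Possible positive real roots: 1

For negative roots, examine f(-x) = -2x^5 + 2x^4 - 2x^3 - 8x^2 + 8x - 7:
Signs of coefficients: -, +, -, -, +, -
Number of sign changes: 4
Possible negative real roots: 4, 2, 0

Positive roots: 1; Negative roots: 4 or 2 or 0


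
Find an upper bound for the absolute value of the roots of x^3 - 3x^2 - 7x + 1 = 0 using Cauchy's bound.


Cauchy's bound: all roots r satisfy |r| <= 1 + max(|a_i/a_n|) for i = 0,...,n-1
where a_n is the leading coefficient.

Coefficients: [1, -3, -7, 1]
Leading coefficient a_n = 1
Ratios |a_i/a_n|: 3, 7, 1
Maximum ratio: 7
Cauchy's bound: |r| <= 1 + 7 = 8

Upper bound = 8
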